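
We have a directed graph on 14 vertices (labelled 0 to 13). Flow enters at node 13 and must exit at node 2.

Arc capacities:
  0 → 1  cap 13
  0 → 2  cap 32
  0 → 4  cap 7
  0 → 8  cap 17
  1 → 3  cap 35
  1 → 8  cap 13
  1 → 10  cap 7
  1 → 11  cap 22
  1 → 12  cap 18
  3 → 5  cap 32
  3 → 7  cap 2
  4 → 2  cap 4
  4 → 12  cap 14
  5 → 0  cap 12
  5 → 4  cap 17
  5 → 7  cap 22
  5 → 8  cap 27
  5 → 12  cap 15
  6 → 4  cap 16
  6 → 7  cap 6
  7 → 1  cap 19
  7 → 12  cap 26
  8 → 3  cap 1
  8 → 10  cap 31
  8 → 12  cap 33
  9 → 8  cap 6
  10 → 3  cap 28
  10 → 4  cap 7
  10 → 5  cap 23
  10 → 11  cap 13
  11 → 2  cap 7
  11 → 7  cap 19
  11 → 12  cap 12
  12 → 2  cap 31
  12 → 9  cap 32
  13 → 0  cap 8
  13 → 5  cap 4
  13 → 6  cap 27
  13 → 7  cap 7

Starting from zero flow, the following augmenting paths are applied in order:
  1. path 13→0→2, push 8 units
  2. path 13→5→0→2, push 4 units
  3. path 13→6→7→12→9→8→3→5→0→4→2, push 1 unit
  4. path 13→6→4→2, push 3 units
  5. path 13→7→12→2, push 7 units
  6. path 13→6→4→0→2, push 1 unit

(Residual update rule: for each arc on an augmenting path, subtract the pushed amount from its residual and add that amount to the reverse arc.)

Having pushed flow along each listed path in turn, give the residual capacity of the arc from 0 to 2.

Residual capacity of (0,2): 19

after path 1 (13→0→2, push 8): res(0,2)=24
after path 2 (13→5→0→2, push 4): res(0,2)=20
after path 3 (13→6→7→12→9→8→3→5→0→4→2, push 1): res(0,2)=20
after path 4 (13→6→4→2, push 3): res(0,2)=20
after path 5 (13→7→12→2, push 7): res(0,2)=20
after path 6 (13→6→4→0→2, push 1): res(0,2)=19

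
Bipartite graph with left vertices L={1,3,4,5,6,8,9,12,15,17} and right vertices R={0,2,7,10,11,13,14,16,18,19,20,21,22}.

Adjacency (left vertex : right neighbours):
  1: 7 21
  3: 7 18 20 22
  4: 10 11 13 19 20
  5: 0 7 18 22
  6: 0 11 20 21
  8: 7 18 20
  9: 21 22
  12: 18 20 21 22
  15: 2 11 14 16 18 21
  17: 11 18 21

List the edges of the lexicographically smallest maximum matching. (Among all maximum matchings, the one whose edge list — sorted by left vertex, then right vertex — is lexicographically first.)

|M| = 9 (so the lex-smallest maximum matching has 9 edges)
process left vertices in ascending order; for each, take the smallest-labelled available neighbour that still permits 9 edges overall, or leave it unmatched if none does
lex-smallest matching: {1-7, 3-18, 4-10, 5-0, 6-11, 8-20, 9-21, 12-22, 15-2}

Lex-smallest maximum matching: {(1,7), (3,18), (4,10), (5,0), (6,11), (8,20), (9,21), (12,22), (15,2)}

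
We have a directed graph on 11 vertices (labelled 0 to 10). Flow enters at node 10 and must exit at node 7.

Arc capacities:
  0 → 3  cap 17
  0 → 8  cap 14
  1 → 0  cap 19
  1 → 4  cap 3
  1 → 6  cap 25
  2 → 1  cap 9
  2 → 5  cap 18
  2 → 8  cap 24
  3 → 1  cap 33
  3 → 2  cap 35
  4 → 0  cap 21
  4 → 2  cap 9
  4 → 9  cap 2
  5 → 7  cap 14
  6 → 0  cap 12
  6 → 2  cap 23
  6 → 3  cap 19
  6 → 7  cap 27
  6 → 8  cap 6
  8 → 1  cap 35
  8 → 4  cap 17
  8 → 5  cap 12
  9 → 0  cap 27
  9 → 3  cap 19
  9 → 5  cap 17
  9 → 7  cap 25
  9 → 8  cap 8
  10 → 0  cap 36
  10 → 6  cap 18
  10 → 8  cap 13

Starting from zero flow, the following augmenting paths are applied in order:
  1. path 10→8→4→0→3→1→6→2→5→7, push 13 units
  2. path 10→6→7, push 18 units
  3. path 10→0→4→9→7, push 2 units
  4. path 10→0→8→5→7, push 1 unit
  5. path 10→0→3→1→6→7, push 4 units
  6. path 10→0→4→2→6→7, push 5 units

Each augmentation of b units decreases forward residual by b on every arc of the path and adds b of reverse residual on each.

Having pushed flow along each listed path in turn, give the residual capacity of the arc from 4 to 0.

after path 1 (10→8→4→0→3→1→6→2→5→7, push 13): res(4,0)=8
after path 2 (10→6→7, push 18): res(4,0)=8
after path 3 (10→0→4→9→7, push 2): res(4,0)=10
after path 4 (10→0→8→5→7, push 1): res(4,0)=10
after path 5 (10→0→3→1→6→7, push 4): res(4,0)=10
after path 6 (10→0→4→2→6→7, push 5): res(4,0)=15

Residual capacity of (4,0): 15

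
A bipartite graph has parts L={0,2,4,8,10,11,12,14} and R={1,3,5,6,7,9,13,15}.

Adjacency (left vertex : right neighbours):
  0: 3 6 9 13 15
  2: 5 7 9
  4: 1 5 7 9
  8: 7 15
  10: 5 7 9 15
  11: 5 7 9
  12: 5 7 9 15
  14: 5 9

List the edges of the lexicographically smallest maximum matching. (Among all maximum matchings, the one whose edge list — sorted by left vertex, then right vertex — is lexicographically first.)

Lex-smallest maximum matching: {(0,3), (2,5), (4,1), (8,7), (10,9), (12,15)}

|M| = 6 (so the lex-smallest maximum matching has 6 edges)
process left vertices in ascending order; for each, take the smallest-labelled available neighbour that still permits 6 edges overall, or leave it unmatched if none does
lex-smallest matching: {0-3, 2-5, 4-1, 8-7, 10-9, 12-15}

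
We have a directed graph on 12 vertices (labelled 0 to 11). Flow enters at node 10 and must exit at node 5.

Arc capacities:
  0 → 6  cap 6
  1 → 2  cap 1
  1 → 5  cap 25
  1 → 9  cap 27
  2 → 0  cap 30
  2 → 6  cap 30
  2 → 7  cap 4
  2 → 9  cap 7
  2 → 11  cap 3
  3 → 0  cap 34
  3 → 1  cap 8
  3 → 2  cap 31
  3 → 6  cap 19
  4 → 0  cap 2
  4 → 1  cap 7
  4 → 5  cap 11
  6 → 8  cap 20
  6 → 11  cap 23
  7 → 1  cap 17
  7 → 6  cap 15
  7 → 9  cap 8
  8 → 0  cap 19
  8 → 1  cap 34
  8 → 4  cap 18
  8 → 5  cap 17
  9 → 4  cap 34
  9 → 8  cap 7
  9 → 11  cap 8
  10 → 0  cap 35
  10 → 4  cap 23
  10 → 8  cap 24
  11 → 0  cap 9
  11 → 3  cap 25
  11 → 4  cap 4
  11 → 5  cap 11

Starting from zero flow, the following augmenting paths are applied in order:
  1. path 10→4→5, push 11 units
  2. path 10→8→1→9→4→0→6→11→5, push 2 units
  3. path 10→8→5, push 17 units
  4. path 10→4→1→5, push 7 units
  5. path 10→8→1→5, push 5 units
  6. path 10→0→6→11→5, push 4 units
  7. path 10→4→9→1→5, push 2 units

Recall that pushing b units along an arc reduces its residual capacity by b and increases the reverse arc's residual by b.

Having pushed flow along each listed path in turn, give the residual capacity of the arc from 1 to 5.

after path 1 (10→4→5, push 11): res(1,5)=25
after path 2 (10→8→1→9→4→0→6→11→5, push 2): res(1,5)=25
after path 3 (10→8→5, push 17): res(1,5)=25
after path 4 (10→4→1→5, push 7): res(1,5)=18
after path 5 (10→8→1→5, push 5): res(1,5)=13
after path 6 (10→0→6→11→5, push 4): res(1,5)=13
after path 7 (10→4→9→1→5, push 2): res(1,5)=11

Residual capacity of (1,5): 11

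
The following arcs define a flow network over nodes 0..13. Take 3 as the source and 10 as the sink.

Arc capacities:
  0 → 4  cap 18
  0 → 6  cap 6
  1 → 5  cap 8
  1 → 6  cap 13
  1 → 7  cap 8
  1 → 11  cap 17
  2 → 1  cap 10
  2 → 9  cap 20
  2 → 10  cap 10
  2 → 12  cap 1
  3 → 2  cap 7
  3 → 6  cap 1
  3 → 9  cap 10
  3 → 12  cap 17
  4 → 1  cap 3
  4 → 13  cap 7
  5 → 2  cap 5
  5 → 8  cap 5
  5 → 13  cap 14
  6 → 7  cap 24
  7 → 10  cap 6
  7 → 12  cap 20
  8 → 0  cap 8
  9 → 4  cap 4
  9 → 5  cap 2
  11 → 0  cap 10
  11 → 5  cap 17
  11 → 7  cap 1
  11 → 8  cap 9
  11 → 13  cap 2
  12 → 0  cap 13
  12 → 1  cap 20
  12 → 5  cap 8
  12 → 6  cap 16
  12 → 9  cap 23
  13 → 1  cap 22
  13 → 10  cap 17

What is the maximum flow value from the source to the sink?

Maximum flow value: 31

augment #1: 3→2→10 bottleneck 7, total now 7
augment #2: 3→6→7→10 bottleneck 1, total now 8
augment #3: 3→9→4→13→10 bottleneck 4, total now 12
augment #4: 3→9→5→2→10 bottleneck 2, total now 14
augment #5: 3→12→1→7→10 bottleneck 5, total now 19
augment #6: 3→12→5→2→10 bottleneck 1, total now 20
augment #7: 3→12→5→13→10 bottleneck 7, total now 27
augment #8: 3→12→0→4→13→10 bottleneck 3, total now 30
augment #9: 3→12→1→5→13→10 bottleneck 1, total now 31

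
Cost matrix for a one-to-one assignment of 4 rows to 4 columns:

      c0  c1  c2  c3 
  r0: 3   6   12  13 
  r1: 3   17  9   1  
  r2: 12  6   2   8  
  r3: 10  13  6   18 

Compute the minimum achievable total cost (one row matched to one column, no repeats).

Minimum assignment cost: 16

optimal assignment: row0→col0 (cost 3), row1→col3 (cost 1), row2→col1 (cost 6), row3→col2 (cost 6)
total = 3 + 1 + 6 + 6 = 16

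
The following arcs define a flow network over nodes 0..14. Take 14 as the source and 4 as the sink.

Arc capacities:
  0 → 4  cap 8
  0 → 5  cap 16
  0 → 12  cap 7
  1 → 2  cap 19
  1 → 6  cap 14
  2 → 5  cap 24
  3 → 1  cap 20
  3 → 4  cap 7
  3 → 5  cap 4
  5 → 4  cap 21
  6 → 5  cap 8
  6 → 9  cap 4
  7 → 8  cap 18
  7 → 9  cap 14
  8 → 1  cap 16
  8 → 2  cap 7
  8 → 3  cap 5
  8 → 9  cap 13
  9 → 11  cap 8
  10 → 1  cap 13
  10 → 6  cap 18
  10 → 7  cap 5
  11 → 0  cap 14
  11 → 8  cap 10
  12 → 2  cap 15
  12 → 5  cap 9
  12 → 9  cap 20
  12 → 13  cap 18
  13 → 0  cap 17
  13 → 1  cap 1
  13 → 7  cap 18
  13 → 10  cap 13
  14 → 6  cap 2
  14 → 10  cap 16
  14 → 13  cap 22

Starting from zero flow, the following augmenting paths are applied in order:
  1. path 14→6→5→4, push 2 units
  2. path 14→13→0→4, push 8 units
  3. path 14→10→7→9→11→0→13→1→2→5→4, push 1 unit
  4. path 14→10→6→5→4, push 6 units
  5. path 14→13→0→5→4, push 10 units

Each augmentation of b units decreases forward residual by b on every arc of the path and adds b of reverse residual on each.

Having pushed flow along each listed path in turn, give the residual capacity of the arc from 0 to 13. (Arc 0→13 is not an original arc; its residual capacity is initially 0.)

Residual capacity of (0,13): 17

after path 1 (14→6→5→4, push 2): res(0,13)=0
after path 2 (14→13→0→4, push 8): res(0,13)=8
after path 3 (14→10→7→9→11→0→13→1→2→5→4, push 1): res(0,13)=7
after path 4 (14→10→6→5→4, push 6): res(0,13)=7
after path 5 (14→13→0→5→4, push 10): res(0,13)=17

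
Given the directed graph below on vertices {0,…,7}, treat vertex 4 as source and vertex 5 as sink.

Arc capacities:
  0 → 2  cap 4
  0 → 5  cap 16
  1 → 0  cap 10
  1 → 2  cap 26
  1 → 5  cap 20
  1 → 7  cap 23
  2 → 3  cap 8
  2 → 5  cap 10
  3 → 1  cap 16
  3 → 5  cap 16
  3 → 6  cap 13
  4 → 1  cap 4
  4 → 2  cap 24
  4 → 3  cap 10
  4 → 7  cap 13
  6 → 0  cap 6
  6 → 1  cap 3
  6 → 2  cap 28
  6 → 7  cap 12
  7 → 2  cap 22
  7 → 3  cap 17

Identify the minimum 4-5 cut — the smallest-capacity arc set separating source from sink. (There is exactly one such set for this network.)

augment #1: 4→1→5 push 4
augment #2: 4→2→5 push 10
augment #3: 4→3→5 push 10
augment #4: 4→2→3→5 push 6
augment #5: 4→2→3→1→5 push 2
augment #6: 4→7→3→1→5 push 13
max flow = 45; residual-reachable set from 4 gives S-side
cut edges (S→T): {(2,3), (2,5), (4,1), (4,3), (4,7)} total cap 45

Min-cut arcs: {(2,3), (2,5), (4,1), (4,3), (4,7)} (total capacity 45)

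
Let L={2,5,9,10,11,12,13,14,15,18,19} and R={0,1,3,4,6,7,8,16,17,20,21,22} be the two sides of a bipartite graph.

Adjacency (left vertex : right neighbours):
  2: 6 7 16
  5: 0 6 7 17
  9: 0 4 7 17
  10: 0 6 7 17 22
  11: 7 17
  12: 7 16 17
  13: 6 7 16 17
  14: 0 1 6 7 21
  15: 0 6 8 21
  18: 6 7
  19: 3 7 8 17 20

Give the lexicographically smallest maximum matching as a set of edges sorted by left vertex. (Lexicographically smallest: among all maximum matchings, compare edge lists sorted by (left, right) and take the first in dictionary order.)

|M| = 10 (so the lex-smallest maximum matching has 10 edges)
process left vertices in ascending order; for each, take the smallest-labelled available neighbour that still permits 10 edges overall, or leave it unmatched if none does
lex-smallest matching: {2-6, 5-0, 9-4, 10-22, 11-7, 12-16, 13-17, 14-1, 15-8, 19-3}

Lex-smallest maximum matching: {(2,6), (5,0), (9,4), (10,22), (11,7), (12,16), (13,17), (14,1), (15,8), (19,3)}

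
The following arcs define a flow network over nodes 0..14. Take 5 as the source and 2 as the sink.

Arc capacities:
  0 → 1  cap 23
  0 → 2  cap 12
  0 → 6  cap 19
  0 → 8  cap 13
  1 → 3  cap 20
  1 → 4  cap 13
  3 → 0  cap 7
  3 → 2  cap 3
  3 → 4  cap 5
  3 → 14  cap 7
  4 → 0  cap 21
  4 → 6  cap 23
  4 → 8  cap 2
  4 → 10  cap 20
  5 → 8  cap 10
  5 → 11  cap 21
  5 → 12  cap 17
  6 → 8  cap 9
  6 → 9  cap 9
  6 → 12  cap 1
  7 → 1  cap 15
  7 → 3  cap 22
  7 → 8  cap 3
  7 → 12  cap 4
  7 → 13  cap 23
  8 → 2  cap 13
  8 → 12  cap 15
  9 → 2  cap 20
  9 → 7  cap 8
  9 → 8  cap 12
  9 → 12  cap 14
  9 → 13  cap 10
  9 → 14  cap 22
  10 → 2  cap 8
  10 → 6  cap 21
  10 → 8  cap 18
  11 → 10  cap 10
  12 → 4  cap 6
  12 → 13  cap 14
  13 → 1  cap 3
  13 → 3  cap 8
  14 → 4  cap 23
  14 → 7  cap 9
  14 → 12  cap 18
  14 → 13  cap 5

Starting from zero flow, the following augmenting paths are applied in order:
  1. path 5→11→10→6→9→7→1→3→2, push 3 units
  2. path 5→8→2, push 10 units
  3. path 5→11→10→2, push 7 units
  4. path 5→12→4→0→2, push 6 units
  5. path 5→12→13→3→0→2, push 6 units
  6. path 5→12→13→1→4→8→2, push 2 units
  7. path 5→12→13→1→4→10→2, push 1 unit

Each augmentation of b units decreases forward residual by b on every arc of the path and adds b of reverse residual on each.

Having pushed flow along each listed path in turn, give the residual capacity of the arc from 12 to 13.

Residual capacity of (12,13): 5

after path 1 (5→11→10→6→9→7→1→3→2, push 3): res(12,13)=14
after path 2 (5→8→2, push 10): res(12,13)=14
after path 3 (5→11→10→2, push 7): res(12,13)=14
after path 4 (5→12→4→0→2, push 6): res(12,13)=14
after path 5 (5→12→13→3→0→2, push 6): res(12,13)=8
after path 6 (5→12→13→1→4→8→2, push 2): res(12,13)=6
after path 7 (5→12→13→1→4→10→2, push 1): res(12,13)=5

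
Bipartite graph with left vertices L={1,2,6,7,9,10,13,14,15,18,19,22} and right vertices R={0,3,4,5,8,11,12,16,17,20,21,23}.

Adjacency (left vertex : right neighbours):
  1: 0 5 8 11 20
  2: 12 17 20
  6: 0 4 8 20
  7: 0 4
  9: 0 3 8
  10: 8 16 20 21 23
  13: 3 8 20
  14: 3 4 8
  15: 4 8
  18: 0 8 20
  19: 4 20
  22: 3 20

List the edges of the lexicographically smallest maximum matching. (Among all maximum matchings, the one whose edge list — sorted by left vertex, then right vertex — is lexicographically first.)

Lex-smallest maximum matching: {(1,5), (2,12), (6,0), (7,4), (9,3), (10,16), (13,8), (18,20)}

|M| = 8 (so the lex-smallest maximum matching has 8 edges)
process left vertices in ascending order; for each, take the smallest-labelled available neighbour that still permits 8 edges overall, or leave it unmatched if none does
lex-smallest matching: {1-5, 2-12, 6-0, 7-4, 9-3, 10-16, 13-8, 18-20}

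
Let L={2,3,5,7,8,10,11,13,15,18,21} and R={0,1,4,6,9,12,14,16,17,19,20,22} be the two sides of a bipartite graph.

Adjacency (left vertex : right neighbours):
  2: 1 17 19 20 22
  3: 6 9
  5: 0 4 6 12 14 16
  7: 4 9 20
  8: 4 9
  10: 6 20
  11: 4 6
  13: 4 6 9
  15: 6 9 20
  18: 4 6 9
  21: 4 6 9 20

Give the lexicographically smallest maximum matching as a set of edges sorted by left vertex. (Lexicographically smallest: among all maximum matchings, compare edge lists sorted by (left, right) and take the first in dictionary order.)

|M| = 6 (so the lex-smallest maximum matching has 6 edges)
process left vertices in ascending order; for each, take the smallest-labelled available neighbour that still permits 6 edges overall, or leave it unmatched if none does
lex-smallest matching: {2-1, 3-6, 5-0, 7-4, 8-9, 10-20}

Lex-smallest maximum matching: {(2,1), (3,6), (5,0), (7,4), (8,9), (10,20)}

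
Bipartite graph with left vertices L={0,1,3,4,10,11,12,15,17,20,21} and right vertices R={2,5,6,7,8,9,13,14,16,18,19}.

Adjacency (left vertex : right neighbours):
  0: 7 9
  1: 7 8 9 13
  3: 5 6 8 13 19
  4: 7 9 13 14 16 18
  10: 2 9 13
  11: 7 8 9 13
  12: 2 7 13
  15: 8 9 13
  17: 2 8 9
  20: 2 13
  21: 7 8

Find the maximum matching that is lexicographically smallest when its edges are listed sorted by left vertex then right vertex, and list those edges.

Lex-smallest maximum matching: {(0,7), (1,8), (3,5), (4,14), (10,2), (11,9), (12,13)}

|M| = 7 (so the lex-smallest maximum matching has 7 edges)
process left vertices in ascending order; for each, take the smallest-labelled available neighbour that still permits 7 edges overall, or leave it unmatched if none does
lex-smallest matching: {0-7, 1-8, 3-5, 4-14, 10-2, 11-9, 12-13}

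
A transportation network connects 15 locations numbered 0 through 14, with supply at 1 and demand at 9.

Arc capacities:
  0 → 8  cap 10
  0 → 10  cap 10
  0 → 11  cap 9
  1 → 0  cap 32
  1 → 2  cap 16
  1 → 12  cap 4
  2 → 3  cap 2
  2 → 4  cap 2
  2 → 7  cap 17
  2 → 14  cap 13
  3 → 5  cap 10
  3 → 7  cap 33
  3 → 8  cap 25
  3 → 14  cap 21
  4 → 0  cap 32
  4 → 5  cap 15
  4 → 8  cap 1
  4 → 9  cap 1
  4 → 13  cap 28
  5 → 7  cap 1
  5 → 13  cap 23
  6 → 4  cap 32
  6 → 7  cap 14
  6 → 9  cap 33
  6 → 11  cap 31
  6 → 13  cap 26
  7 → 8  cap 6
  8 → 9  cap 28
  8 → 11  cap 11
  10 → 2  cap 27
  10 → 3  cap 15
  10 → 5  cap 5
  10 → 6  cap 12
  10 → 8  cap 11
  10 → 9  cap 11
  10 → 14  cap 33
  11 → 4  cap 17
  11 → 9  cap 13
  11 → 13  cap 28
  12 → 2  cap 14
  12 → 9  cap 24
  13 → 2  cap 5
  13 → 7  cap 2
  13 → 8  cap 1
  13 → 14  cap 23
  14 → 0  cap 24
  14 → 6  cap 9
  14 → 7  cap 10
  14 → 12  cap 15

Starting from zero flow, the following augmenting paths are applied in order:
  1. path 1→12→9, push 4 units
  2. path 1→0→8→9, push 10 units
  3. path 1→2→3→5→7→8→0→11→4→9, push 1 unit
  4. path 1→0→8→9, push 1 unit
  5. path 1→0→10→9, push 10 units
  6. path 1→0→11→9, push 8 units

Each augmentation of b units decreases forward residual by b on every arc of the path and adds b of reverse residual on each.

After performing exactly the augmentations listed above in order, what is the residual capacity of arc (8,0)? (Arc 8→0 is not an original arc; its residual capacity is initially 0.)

Residual capacity of (8,0): 10

after path 1 (1→12→9, push 4): res(8,0)=0
after path 2 (1→0→8→9, push 10): res(8,0)=10
after path 3 (1→2→3→5→7→8→0→11→4→9, push 1): res(8,0)=9
after path 4 (1→0→8→9, push 1): res(8,0)=10
after path 5 (1→0→10→9, push 10): res(8,0)=10
after path 6 (1→0→11→9, push 8): res(8,0)=10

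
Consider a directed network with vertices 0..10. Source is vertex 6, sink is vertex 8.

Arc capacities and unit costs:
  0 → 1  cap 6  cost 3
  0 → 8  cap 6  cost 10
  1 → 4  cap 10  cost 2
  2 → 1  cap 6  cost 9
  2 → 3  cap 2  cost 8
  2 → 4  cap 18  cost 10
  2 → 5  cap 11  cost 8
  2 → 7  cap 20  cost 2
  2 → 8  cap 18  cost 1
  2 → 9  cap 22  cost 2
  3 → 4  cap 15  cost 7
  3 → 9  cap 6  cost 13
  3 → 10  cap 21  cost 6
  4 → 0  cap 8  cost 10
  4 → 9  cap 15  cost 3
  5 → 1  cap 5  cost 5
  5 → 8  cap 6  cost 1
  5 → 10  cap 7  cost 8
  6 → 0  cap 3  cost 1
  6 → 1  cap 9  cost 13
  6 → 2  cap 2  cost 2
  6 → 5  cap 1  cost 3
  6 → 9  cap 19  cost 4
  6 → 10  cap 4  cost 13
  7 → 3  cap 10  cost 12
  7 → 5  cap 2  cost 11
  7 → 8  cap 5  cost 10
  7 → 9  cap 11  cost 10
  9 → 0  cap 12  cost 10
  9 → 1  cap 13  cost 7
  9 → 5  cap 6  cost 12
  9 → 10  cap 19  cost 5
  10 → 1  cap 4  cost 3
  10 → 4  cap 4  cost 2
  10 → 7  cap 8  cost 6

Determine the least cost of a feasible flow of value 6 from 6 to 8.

shortest-cost path #1: 6→2→8 push 2 @ unit cost 3 (adds 6)
shortest-cost path #2: 6→5→8 push 1 @ unit cost 4 (adds 4)
shortest-cost path #3: 6→0→8 push 3 @ unit cost 11 (adds 33)
total cost = 43

Minimum cost for 6 units: 43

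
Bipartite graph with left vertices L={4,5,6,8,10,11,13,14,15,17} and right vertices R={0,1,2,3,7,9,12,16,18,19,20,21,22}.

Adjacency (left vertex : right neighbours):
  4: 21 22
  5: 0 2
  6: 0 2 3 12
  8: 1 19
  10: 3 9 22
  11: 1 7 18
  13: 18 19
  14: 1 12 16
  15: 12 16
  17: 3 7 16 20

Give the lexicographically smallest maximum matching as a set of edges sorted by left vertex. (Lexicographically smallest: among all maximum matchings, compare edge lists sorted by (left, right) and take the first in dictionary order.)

Lex-smallest maximum matching: {(4,21), (5,0), (6,2), (8,1), (10,3), (11,7), (13,18), (14,12), (15,16), (17,20)}

|M| = 10 (so the lex-smallest maximum matching has 10 edges)
process left vertices in ascending order; for each, take the smallest-labelled available neighbour that still permits 10 edges overall, or leave it unmatched if none does
lex-smallest matching: {4-21, 5-0, 6-2, 8-1, 10-3, 11-7, 13-18, 14-12, 15-16, 17-20}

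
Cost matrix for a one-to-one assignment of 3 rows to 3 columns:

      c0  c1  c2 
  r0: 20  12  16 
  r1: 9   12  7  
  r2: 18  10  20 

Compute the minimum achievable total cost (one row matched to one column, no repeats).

optimal assignment: row0→col2 (cost 16), row1→col0 (cost 9), row2→col1 (cost 10)
total = 16 + 9 + 10 = 35

Minimum assignment cost: 35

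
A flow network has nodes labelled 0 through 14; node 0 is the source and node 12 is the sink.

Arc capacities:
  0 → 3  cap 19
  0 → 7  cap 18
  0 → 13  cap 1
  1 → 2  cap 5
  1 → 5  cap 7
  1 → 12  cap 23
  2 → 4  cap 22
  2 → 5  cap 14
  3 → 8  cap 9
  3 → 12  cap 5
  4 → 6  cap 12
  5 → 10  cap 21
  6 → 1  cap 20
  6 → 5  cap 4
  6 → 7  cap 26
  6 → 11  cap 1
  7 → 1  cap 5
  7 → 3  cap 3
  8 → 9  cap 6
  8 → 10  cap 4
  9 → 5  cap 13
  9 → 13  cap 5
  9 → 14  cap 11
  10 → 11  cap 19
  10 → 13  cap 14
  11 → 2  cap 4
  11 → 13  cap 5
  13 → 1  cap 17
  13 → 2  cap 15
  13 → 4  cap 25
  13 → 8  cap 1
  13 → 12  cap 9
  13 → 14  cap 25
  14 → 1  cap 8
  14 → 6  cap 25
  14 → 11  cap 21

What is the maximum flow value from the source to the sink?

Maximum flow value: 20

augment #1: 0→3→12 bottleneck 5, total now 5
augment #2: 0→13→12 bottleneck 1, total now 6
augment #3: 0→7→1→12 bottleneck 5, total now 11
augment #4: 0→3→8→9→13→12 bottleneck 5, total now 16
augment #5: 0→3→8→10→13→12 bottleneck 3, total now 19
augment #6: 0→3→8→9→14→1→12 bottleneck 1, total now 20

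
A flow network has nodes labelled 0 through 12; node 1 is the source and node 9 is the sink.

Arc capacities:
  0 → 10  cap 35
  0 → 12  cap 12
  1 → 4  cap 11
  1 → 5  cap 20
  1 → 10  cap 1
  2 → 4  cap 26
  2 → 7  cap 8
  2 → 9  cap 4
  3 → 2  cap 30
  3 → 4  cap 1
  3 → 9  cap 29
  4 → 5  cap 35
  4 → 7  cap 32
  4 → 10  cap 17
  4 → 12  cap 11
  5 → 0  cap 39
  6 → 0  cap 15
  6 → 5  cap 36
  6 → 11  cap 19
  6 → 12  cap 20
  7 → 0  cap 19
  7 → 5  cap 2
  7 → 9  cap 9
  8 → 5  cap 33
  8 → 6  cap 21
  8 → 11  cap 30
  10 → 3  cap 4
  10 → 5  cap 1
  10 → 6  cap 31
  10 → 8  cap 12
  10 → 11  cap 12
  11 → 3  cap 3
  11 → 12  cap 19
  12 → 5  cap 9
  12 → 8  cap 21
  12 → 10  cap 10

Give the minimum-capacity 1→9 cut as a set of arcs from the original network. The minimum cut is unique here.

Min-cut arcs: {(7,9), (10,3), (11,3)} (total capacity 16)

augment #1: 1→4→7→9 push 9
augment #2: 1→10→3→9 push 1
augment #3: 1→4→10→3→9 push 2
augment #4: 1→5→0→10→3→9 push 1
augment #5: 1→5→0→10→11→3→9 push 3
max flow = 16; residual-reachable set from 1 gives S-side
cut edges (S→T): {(7,9), (10,3), (11,3)} total cap 16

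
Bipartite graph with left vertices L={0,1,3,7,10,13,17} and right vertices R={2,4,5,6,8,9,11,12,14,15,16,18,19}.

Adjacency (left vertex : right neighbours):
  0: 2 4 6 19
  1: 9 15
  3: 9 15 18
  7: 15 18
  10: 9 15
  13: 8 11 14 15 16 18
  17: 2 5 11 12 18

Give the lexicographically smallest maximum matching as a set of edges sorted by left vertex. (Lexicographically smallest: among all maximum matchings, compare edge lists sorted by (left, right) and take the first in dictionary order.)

Lex-smallest maximum matching: {(0,2), (1,9), (3,15), (7,18), (13,8), (17,5)}

|M| = 6 (so the lex-smallest maximum matching has 6 edges)
process left vertices in ascending order; for each, take the smallest-labelled available neighbour that still permits 6 edges overall, or leave it unmatched if none does
lex-smallest matching: {0-2, 1-9, 3-15, 7-18, 13-8, 17-5}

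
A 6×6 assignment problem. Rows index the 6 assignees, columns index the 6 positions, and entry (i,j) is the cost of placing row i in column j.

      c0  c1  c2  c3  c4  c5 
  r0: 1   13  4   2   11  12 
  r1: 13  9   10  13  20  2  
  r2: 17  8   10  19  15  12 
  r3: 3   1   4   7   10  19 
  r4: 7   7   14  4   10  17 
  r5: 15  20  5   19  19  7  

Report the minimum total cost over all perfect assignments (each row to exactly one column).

Minimum assignment cost: 28

optimal assignment: row0→col0 (cost 1), row1→col5 (cost 2), row2→col4 (cost 15), row3→col1 (cost 1), row4→col3 (cost 4), row5→col2 (cost 5)
total = 1 + 2 + 15 + 1 + 4 + 5 = 28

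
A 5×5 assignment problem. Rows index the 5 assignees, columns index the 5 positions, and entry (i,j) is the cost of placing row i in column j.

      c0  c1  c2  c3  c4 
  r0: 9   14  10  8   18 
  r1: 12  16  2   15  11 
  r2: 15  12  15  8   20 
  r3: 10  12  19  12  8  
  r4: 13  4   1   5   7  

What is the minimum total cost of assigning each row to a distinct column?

Minimum assignment cost: 31

optimal assignment: row0→col0 (cost 9), row1→col2 (cost 2), row2→col3 (cost 8), row3→col4 (cost 8), row4→col1 (cost 4)
total = 9 + 2 + 8 + 8 + 4 = 31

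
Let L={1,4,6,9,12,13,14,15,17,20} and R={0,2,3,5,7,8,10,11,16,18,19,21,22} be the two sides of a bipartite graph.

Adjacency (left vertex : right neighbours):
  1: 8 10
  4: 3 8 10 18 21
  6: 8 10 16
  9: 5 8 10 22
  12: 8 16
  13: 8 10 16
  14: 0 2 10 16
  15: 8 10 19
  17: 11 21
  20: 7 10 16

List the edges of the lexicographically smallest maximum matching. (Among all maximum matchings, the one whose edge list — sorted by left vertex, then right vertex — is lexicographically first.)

|M| = 9 (so the lex-smallest maximum matching has 9 edges)
process left vertices in ascending order; for each, take the smallest-labelled available neighbour that still permits 9 edges overall, or leave it unmatched if none does
lex-smallest matching: {1-8, 4-3, 6-10, 9-5, 12-16, 14-0, 15-19, 17-11, 20-7}

Lex-smallest maximum matching: {(1,8), (4,3), (6,10), (9,5), (12,16), (14,0), (15,19), (17,11), (20,7)}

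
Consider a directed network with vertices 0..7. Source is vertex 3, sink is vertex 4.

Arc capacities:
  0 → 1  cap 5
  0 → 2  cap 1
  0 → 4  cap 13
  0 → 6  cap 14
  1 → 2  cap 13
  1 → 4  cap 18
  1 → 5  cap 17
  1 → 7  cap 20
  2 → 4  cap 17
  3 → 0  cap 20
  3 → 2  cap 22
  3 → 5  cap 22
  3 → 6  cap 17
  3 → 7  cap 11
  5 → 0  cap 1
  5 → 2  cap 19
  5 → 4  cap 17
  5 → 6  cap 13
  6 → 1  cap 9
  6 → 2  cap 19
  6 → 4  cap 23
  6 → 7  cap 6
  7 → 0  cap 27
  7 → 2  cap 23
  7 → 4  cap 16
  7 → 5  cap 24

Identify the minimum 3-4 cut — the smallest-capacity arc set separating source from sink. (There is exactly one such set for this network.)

Min-cut arcs: {(2,4), (3,0), (3,5), (3,6), (3,7)} (total capacity 87)

augment #1: 3→0→4 push 13
augment #2: 3→2→4 push 17
augment #3: 3→5→4 push 17
augment #4: 3→6→4 push 17
augment #5: 3→7→4 push 11
augment #6: 3→0→1→4 push 5
augment #7: 3→0→6→4 push 2
augment #8: 3→5→6→4 push 4
augment #9: 3→5→6→1→4 push 1
max flow = 87; residual-reachable set from 3 gives S-side
cut edges (S→T): {(2,4), (3,0), (3,5), (3,6), (3,7)} total cap 87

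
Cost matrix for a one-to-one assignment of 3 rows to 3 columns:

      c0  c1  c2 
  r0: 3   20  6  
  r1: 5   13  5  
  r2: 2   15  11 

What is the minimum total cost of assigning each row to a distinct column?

Minimum assignment cost: 21

optimal assignment: row0→col2 (cost 6), row1→col1 (cost 13), row2→col0 (cost 2)
total = 6 + 13 + 2 = 21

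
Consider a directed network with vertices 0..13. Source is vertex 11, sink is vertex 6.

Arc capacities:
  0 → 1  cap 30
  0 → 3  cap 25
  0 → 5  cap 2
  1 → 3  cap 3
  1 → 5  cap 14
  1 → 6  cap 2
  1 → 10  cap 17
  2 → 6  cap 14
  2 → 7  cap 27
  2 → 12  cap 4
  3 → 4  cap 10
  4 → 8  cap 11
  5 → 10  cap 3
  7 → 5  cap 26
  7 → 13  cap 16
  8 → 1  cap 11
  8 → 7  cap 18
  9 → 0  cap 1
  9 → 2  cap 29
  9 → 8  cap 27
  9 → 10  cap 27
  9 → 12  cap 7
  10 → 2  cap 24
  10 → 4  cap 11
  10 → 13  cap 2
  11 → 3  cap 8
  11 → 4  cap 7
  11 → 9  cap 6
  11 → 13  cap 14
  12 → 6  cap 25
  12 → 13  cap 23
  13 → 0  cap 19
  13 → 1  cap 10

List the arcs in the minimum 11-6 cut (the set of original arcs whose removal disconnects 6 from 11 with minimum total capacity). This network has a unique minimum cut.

Min-cut arcs: {(1,6), (2,6), (2,12), (11,9)} (total capacity 26)

augment #1: 11→9→2→6 push 6
augment #2: 11→13→1→6 push 2
augment #3: 11→13→1→10→2→6 push 8
augment #4: 11→4→8→1→10→2→12→6 push 4
augment #5: 11→4→8→1→10→2→9→12→6 push 3
augment #6: 11→13→0→1→10→2→9→12→6 push 2
augment #7: 11→13→0→5→10→2→9→12→6 push 1
max flow = 26; residual-reachable set from 11 gives S-side
cut edges (S→T): {(1,6), (2,6), (2,12), (11,9)} total cap 26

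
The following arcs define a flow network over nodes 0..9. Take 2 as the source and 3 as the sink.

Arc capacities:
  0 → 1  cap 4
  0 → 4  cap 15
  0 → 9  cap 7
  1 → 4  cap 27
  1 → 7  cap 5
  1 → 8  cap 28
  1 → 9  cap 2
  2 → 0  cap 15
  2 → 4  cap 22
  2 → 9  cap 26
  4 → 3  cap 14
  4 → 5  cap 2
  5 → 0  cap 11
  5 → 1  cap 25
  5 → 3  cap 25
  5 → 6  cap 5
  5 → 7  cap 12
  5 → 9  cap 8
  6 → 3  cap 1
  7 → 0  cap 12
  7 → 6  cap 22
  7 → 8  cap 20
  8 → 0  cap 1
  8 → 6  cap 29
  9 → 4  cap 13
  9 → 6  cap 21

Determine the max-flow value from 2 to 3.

augment #1: 2→4→3 bottleneck 14, total now 14
augment #2: 2→4→5→3 bottleneck 2, total now 16
augment #3: 2→9→6→3 bottleneck 1, total now 17

Maximum flow value: 17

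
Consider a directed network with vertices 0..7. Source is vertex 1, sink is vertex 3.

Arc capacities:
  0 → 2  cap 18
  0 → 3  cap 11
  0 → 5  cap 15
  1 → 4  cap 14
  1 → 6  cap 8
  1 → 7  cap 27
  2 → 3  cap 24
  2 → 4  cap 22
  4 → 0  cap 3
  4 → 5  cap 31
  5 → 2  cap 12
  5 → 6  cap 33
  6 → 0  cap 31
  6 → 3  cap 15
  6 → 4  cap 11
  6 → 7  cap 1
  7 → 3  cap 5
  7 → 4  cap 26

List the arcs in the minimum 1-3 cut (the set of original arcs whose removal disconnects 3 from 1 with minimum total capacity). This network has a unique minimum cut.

augment #1: 1→6→3 push 8
augment #2: 1→7→3 push 5
augment #3: 1→4→0→3 push 3
augment #4: 1→4→5→2→3 push 11
augment #5: 1→7→4→5→2→3 push 1
augment #6: 1→7→4→5→6→3 push 7
augment #7: 1→7→4→5→6→0→3 push 8
augment #8: 1→7→4→5→6→0→2→3 push 4
max flow = 47; residual-reachable set from 1 gives S-side
cut edges (S→T): {(1,6), (4,0), (4,5), (7,3)} total cap 47

Min-cut arcs: {(1,6), (4,0), (4,5), (7,3)} (total capacity 47)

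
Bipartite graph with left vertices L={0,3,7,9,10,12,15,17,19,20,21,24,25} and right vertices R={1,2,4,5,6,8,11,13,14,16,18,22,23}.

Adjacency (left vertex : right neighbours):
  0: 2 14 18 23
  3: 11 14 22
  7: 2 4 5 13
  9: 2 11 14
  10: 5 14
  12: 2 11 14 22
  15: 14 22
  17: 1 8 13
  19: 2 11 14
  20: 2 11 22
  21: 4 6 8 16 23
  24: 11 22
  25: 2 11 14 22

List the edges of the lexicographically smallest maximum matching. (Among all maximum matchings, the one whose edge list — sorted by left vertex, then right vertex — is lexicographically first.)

|M| = 9 (so the lex-smallest maximum matching has 9 edges)
process left vertices in ascending order; for each, take the smallest-labelled available neighbour that still permits 9 edges overall, or leave it unmatched if none does
lex-smallest matching: {0-18, 3-11, 7-4, 9-2, 10-5, 12-14, 15-22, 17-1, 21-6}

Lex-smallest maximum matching: {(0,18), (3,11), (7,4), (9,2), (10,5), (12,14), (15,22), (17,1), (21,6)}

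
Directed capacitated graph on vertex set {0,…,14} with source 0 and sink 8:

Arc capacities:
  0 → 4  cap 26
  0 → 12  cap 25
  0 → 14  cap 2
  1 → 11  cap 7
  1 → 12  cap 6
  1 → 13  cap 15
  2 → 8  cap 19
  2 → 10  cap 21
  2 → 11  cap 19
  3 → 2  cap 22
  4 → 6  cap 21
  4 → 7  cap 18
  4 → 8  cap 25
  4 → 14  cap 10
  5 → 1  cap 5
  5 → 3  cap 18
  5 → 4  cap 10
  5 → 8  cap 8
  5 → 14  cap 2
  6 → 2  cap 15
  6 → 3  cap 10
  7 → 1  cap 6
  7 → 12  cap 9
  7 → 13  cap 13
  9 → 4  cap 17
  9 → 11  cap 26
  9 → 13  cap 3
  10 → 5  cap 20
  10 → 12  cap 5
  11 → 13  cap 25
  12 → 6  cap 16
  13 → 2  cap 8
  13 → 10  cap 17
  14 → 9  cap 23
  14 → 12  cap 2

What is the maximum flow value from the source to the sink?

Maximum flow value: 44

augment #1: 0→4→8 bottleneck 25, total now 25
augment #2: 0→4→6→2→8 bottleneck 1, total now 26
augment #3: 0→12→6→2→8 bottleneck 14, total now 40
augment #4: 0→12→6→3→2→8 bottleneck 2, total now 42
augment #5: 0→14→9→13→2→8 bottleneck 2, total now 44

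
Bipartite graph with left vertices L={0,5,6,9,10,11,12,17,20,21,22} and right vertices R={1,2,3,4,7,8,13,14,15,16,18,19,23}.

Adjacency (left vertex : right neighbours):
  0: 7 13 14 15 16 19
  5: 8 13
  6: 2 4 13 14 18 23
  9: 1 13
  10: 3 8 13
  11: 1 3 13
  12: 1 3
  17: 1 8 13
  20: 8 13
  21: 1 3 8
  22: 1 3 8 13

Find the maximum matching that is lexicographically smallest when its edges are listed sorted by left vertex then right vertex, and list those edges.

Lex-smallest maximum matching: {(0,7), (5,8), (6,2), (9,1), (10,3), (11,13)}

|M| = 6 (so the lex-smallest maximum matching has 6 edges)
process left vertices in ascending order; for each, take the smallest-labelled available neighbour that still permits 6 edges overall, or leave it unmatched if none does
lex-smallest matching: {0-7, 5-8, 6-2, 9-1, 10-3, 11-13}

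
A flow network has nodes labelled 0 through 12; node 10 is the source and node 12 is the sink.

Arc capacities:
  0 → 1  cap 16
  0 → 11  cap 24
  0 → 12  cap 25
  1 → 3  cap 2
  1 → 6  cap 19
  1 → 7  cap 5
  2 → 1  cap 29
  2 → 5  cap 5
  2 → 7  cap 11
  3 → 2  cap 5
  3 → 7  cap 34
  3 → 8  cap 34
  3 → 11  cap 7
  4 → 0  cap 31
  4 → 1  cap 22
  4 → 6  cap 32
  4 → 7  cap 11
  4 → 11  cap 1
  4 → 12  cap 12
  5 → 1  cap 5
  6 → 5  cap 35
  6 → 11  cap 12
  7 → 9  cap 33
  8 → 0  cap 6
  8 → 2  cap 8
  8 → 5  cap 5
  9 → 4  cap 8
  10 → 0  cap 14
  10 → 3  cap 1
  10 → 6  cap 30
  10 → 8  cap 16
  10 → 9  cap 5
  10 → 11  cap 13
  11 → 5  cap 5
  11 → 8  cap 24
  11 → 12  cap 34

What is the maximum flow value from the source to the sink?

Maximum flow value: 56

augment #1: 10→0→12 bottleneck 14, total now 14
augment #2: 10→11→12 bottleneck 13, total now 27
augment #3: 10→3→11→12 bottleneck 1, total now 28
augment #4: 10→6→11→12 bottleneck 12, total now 40
augment #5: 10→8→0→12 bottleneck 6, total now 46
augment #6: 10→9→4→12 bottleneck 5, total now 51
augment #7: 10→6→5→1→3→11→12 bottleneck 2, total now 53
augment #8: 10→8→2→7→9→4→12 bottleneck 3, total now 56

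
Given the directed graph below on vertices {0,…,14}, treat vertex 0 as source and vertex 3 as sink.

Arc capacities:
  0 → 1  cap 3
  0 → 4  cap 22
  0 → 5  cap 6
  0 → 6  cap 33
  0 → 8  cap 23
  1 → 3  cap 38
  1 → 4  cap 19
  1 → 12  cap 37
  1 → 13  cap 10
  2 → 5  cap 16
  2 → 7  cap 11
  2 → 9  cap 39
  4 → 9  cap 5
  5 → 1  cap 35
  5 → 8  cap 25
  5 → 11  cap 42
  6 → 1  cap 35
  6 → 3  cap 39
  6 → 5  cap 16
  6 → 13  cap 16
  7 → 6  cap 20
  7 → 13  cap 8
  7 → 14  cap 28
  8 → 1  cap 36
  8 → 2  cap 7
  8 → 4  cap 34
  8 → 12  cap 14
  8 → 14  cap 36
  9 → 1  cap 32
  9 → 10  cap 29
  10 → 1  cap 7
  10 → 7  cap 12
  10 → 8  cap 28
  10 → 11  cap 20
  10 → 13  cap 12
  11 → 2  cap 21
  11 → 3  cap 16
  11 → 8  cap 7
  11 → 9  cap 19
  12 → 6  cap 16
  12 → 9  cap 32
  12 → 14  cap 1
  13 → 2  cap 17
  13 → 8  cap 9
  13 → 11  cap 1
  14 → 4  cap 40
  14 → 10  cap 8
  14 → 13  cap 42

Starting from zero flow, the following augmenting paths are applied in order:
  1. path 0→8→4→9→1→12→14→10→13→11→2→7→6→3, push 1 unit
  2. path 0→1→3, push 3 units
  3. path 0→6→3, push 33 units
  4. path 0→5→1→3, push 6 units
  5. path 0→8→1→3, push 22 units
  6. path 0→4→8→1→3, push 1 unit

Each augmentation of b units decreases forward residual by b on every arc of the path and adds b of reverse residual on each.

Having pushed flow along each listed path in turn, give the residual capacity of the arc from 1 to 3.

after path 1 (0→8→4→9→1→12→14→10→13→11→2→7→6→3, push 1): res(1,3)=38
after path 2 (0→1→3, push 3): res(1,3)=35
after path 3 (0→6→3, push 33): res(1,3)=35
after path 4 (0→5→1→3, push 6): res(1,3)=29
after path 5 (0→8→1→3, push 22): res(1,3)=7
after path 6 (0→4→8→1→3, push 1): res(1,3)=6

Residual capacity of (1,3): 6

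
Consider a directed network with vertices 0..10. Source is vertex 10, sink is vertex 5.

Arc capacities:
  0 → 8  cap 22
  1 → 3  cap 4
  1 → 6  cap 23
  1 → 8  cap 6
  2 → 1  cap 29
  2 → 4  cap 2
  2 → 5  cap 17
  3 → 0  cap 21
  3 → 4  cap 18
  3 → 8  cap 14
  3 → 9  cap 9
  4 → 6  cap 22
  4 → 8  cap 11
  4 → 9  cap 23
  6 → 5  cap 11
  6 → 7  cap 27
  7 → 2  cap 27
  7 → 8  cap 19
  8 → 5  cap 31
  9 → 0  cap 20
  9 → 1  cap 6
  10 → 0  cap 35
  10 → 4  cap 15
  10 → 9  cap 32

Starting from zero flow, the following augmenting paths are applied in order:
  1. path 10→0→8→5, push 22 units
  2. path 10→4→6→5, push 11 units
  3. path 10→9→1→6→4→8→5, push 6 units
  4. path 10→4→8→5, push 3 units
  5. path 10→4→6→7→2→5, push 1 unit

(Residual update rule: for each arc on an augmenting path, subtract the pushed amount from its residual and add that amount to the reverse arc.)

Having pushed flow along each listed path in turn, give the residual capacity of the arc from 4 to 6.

after path 1 (10→0→8→5, push 22): res(4,6)=22
after path 2 (10→4→6→5, push 11): res(4,6)=11
after path 3 (10→9→1→6→4→8→5, push 6): res(4,6)=17
after path 4 (10→4→8→5, push 3): res(4,6)=17
after path 5 (10→4→6→7→2→5, push 1): res(4,6)=16

Residual capacity of (4,6): 16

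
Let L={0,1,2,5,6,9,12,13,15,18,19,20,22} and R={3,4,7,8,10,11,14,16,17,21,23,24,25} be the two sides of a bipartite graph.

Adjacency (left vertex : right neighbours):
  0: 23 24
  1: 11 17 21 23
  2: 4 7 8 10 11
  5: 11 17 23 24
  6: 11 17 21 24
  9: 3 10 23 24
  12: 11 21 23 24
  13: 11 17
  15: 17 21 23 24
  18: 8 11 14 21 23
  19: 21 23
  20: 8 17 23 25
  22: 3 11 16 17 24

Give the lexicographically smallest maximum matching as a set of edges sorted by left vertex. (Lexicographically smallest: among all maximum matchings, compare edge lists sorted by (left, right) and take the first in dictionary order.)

|M| = 10 (so the lex-smallest maximum matching has 10 edges)
process left vertices in ascending order; for each, take the smallest-labelled available neighbour that still permits 10 edges overall, or leave it unmatched if none does
lex-smallest matching: {0-23, 1-11, 2-4, 5-17, 6-21, 9-3, 12-24, 18-8, 20-25, 22-16}

Lex-smallest maximum matching: {(0,23), (1,11), (2,4), (5,17), (6,21), (9,3), (12,24), (18,8), (20,25), (22,16)}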